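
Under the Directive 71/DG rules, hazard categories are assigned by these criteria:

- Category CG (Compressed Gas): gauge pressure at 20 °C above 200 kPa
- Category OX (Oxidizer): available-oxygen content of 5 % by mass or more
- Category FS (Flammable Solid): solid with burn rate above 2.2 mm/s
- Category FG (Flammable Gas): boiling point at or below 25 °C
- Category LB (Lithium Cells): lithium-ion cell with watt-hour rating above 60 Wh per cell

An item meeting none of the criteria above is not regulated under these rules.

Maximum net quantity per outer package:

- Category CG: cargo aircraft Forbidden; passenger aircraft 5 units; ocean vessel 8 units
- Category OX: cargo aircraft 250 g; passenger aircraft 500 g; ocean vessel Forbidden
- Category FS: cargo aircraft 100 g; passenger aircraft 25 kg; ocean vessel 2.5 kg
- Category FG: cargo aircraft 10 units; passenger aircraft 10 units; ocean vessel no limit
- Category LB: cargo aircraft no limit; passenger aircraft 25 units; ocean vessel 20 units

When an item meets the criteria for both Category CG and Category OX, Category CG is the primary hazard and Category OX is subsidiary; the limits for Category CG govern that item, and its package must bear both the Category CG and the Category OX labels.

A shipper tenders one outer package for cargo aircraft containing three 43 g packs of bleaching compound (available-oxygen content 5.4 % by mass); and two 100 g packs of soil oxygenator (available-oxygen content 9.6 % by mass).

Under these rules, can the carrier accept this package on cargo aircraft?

Available-oxygen content 5.4 % by mass meets the Category OX criterion (Oxidizer), so the bleaching compound is Category OX.
Available-oxygen content 9.6 % by mass meets the Category OX criterion (Oxidizer), so the soil oxygenator is Category OX.
Category OX net quantity: (three 43 g packs = 129 g) + (two 100 g packs = 200 g) = 329 g.
That exceeds the Category OX cargo aircraft limit of 250 g.

No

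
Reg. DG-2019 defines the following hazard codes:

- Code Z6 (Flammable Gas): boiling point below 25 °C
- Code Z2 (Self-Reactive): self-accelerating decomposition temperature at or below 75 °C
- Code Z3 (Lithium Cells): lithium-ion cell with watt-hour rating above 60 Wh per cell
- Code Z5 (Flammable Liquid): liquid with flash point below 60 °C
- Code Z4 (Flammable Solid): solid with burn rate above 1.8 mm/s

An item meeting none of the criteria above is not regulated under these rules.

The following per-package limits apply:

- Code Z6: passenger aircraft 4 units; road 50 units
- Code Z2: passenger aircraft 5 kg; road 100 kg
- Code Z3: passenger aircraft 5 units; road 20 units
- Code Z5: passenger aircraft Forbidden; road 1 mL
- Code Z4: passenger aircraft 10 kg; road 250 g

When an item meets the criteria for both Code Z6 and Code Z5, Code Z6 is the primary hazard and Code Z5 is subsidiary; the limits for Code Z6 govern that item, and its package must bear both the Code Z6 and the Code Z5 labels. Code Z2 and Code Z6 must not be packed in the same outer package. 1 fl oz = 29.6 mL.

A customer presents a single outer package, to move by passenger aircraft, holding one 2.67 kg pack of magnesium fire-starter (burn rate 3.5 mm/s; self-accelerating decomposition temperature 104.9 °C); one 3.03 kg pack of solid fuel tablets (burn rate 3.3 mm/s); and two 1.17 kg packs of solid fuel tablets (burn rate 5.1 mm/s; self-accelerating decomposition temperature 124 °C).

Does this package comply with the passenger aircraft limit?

Yes

Burn rate 3.5 mm/s meets the Code Z4 criterion (Flammable Solid), so the magnesium fire-starter is Code Z4.
Burn rate 3.3 mm/s meets the Code Z4 criterion (Flammable Solid), so the solid fuel tablets are Code Z4.
With burn rate 5.1 mm/s (> 1.8 mm/s), the solid fuel tablets fall in Code Z4.
Total Code Z4: 2.67 kg + 3.03 kg + (two 1.17 kg packs = 2.34 kg) = 8.04 kg.
That is within the Code Z4 passenger aircraft limit of 10 kg.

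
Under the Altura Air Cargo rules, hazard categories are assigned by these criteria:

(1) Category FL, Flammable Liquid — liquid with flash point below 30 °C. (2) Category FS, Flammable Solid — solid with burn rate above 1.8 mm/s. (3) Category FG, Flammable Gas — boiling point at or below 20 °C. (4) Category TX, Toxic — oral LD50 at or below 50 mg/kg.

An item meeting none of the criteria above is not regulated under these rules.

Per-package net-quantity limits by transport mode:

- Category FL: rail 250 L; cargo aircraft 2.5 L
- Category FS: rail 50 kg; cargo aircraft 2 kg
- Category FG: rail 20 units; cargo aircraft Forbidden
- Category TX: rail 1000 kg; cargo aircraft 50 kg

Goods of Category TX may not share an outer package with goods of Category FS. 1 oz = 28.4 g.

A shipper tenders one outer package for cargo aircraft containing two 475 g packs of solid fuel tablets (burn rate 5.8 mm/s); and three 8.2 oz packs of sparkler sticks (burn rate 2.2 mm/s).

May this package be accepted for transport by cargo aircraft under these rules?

Yes

Burn rate 5.8 mm/s meets the Category FS criterion (Flammable Solid), so the solid fuel tablets are Category FS.
With burn rate 2.2 mm/s (> 1.8 mm/s), the sparkler sticks fall in Category FS.
Category FS net quantity: (two 475 g packs = 950 g) + (three 8.2 oz packs = 698.64 g) = 1648.64 g.
1648.64 g ≤ 2 kg (cargo aircraft limit, Category FS) — within limit.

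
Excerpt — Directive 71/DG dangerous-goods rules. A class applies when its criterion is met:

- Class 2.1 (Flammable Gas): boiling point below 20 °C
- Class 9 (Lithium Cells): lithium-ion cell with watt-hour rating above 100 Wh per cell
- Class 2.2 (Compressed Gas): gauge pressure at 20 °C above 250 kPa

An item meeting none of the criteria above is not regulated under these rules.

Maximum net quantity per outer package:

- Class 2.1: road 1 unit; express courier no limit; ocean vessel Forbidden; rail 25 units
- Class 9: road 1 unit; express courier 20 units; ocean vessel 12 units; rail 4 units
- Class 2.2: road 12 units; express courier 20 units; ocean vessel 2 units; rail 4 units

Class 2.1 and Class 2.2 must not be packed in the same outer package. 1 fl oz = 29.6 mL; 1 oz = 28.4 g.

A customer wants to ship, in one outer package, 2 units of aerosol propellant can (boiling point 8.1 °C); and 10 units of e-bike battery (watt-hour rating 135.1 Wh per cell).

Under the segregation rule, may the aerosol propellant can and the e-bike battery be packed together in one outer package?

Aerosol propellant can: boiling point 8.1 °C < 20 °C → Class 2.1 (Flammable Gas).
With watt-hour rating 135.1 Wh per cell (> 100 Wh per cell), the e-bike battery falls in Class 9.
No segregation rule bars Class 2.1 with Class 9.

Yes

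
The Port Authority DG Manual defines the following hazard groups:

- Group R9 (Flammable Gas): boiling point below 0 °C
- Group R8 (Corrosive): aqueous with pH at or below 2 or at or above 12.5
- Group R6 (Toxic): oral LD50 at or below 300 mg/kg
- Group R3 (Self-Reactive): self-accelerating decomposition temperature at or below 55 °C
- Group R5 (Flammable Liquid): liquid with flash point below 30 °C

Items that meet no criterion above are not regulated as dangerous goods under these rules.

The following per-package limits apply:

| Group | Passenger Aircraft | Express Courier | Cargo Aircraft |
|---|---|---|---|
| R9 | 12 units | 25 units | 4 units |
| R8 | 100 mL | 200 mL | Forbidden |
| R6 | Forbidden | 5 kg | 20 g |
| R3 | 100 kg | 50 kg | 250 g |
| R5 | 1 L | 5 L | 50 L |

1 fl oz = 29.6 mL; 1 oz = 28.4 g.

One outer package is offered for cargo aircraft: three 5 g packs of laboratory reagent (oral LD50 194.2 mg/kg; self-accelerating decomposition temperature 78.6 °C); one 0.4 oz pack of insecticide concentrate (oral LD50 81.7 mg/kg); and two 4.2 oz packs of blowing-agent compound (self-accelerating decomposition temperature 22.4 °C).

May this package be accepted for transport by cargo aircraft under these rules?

With oral LD50 194.2 mg/kg (≤ 300 mg/kg), the laboratory reagent falls in Group R6.
Insecticide concentrate: oral LD50 81.7 mg/kg ≤ 300 mg/kg → Group R6 (Toxic).
The blowing-agent compound has self-accelerating decomposition temperature 22.4 °C, which is ≤ 55 °C, so it is Group R3 (Self-Reactive).
Group R6 net quantity: (three 5 g packs = 15 g) + (one 0.4 oz pack = 11.36 g) = 26.36 g.
26.36 g > 20 g (cargo aircraft limit, Group R6) — over the limit.
Group R3 quantity: two 4.2 oz packs = 238.56 g.
That is within the Group R3 cargo aircraft limit of 250 g.

No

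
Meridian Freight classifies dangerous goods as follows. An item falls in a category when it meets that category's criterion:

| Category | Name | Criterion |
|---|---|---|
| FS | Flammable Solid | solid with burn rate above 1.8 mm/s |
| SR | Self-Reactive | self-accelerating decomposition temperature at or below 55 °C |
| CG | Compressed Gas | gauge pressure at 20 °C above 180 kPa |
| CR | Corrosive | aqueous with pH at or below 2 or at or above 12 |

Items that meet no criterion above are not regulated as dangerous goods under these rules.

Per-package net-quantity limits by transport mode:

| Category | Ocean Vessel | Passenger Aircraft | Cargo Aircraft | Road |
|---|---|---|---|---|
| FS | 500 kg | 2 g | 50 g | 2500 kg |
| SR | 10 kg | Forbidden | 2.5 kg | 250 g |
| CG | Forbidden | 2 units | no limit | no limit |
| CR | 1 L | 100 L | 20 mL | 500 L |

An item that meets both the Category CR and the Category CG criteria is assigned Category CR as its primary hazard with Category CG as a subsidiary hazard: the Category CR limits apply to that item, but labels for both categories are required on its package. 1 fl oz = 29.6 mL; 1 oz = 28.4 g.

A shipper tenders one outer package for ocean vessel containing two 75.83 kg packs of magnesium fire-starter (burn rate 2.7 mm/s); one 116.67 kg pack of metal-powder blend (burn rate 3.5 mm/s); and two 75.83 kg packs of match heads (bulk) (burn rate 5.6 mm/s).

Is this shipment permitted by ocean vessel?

With burn rate 2.7 mm/s (> 1.8 mm/s), the magnesium fire-starter falls in Category FS.
With burn rate 3.5 mm/s (> 1.8 mm/s), the metal-powder blend falls in Category FS.
With burn rate 5.6 mm/s (> 1.8 mm/s), the match heads (bulk) fall in Category FS.
Category FS net quantity: (two 75.83 kg packs = 151.66 kg) + 116.67 kg + (two 75.83 kg packs = 151.66 kg) = 419.99 kg.
That is within the Category FS ocean vessel limit of 500 kg.

Yes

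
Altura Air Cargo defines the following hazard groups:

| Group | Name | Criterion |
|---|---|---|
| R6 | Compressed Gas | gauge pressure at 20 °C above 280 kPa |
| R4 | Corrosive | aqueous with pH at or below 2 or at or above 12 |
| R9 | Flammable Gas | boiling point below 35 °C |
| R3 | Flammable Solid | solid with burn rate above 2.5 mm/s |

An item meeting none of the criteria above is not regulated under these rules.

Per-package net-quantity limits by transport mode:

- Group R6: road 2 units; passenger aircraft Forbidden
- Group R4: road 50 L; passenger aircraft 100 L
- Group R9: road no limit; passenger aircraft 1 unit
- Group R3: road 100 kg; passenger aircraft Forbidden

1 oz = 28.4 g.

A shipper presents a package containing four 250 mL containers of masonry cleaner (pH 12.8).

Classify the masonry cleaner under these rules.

Masonry cleaner: pH 12.8 ≥ 12 → Group R4 (Corrosive).

Group R4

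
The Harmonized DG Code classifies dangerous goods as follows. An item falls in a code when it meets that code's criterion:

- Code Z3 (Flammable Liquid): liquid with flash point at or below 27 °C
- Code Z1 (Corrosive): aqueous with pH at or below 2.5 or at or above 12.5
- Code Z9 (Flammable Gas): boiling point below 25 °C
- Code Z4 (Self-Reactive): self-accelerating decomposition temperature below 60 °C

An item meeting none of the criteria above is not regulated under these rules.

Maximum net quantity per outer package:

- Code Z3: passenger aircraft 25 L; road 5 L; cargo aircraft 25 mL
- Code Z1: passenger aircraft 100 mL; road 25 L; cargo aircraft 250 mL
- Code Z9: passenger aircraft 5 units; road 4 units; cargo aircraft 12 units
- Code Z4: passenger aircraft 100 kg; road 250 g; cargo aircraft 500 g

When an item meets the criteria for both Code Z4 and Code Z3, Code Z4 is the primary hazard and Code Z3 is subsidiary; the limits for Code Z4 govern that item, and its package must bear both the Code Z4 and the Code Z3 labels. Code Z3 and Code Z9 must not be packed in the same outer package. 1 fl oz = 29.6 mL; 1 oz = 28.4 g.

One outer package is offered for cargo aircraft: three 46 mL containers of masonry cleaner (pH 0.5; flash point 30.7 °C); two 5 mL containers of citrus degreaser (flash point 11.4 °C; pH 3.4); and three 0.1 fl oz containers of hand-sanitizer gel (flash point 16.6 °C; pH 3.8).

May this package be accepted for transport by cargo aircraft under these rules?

Yes

With pH 0.5 (≤ 2.5), the masonry cleaner falls in Code Z1.
Citrus degreaser: flash point 11.4 °C ≤ 27 °C → Code Z3 (Flammable Liquid).
Hand-sanitizer gel: flash point 16.6 °C ≤ 27 °C → Code Z3 (Flammable Liquid).
Code Z3 net quantity: (two 5 mL containers = 10 mL) + (three 0.1 fl oz containers = 8.88 mL) = 18.88 mL.
18.88 mL is within the cargo aircraft limit of 25 mL for Code Z3.
Code Z1 quantity: three 46 mL containers = 138 mL.
138 mL is within the cargo aircraft limit of 250 mL for Code Z1.
The segregation rule (Code Z3 with Code Z9) does not apply to Code Z3 with Code Z1.
Every hazard code is within its cargo aircraft limit and no segregation rule is violated.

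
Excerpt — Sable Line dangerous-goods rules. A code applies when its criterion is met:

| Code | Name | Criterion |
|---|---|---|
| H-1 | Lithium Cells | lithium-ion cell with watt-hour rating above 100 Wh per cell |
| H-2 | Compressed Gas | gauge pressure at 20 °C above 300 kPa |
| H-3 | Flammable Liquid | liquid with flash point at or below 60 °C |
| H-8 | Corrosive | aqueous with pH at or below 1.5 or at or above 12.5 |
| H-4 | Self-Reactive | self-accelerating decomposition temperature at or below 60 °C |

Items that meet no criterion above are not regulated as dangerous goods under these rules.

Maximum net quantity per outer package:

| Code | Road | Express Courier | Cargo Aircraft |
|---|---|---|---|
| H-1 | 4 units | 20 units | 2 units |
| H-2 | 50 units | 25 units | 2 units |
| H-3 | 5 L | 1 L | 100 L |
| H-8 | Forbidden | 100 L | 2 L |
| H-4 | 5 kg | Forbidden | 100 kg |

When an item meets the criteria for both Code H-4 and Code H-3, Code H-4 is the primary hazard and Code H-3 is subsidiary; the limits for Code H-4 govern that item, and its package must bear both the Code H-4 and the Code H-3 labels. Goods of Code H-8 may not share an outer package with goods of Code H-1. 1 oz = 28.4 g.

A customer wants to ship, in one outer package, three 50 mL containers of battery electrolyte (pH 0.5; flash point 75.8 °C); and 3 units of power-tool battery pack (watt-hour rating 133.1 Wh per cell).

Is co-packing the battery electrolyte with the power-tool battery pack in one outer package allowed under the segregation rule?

With pH 0.5 (≤ 1.5), the battery electrolyte falls in Code H-8.
Power-tool battery pack: watt-hour rating 133.1 Wh per cell > 100 Wh per cell → Code H-1 (Lithium Cells).
Code H-8 and Code H-1 may not share an outer package.

No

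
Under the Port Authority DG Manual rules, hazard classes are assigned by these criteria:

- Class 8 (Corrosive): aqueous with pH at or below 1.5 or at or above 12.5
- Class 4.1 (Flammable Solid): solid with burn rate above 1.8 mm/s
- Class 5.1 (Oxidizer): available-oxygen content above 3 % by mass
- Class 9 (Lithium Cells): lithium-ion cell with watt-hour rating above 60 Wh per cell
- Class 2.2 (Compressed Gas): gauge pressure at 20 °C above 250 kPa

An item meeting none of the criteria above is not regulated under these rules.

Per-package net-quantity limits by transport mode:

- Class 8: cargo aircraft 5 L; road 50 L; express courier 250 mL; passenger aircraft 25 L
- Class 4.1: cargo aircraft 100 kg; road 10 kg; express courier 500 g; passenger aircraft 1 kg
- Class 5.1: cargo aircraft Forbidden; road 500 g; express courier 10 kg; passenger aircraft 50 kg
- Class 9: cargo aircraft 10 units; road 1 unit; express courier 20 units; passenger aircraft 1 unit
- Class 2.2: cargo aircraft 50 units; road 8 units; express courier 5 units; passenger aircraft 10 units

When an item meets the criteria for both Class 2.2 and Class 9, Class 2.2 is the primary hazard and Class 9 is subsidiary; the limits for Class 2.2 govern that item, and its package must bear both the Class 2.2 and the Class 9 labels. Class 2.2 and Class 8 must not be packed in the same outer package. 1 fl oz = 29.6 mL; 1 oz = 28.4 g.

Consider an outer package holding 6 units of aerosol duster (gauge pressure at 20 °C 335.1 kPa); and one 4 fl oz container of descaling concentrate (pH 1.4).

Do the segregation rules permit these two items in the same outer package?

No

The aerosol duster has gauge pressure at 20 °C 335.1 kPa, which is > 250 kPa, so it is Class 2.2 (Compressed Gas).
Descaling concentrate: pH 1.4 ≤ 1.5 → Class 8 (Corrosive).
Class 2.2 and Class 8 may not share an outer package.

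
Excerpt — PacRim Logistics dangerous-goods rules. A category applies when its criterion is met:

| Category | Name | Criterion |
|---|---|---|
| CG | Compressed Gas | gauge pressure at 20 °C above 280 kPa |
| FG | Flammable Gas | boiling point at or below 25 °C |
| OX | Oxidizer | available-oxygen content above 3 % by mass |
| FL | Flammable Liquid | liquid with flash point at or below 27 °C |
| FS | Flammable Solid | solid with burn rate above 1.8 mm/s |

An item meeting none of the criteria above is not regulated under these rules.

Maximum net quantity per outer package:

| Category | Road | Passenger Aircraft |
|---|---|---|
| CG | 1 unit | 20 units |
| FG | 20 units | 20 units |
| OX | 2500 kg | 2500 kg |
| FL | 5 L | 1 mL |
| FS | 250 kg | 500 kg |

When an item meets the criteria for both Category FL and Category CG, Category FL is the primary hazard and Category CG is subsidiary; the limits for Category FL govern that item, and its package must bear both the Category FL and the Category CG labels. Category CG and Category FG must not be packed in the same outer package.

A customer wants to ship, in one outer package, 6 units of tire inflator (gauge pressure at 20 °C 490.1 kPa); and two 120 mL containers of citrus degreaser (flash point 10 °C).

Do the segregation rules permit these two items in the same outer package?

The tire inflator has gauge pressure at 20 °C 490.1 kPa, which is > 280 kPa, so it is Category CG (Compressed Gas).
Flash point 10 °C meets the Category FL criterion (Flammable Liquid), so the citrus degreaser is Category FL.
No segregation rule bars Category CG with Category FL.

Yes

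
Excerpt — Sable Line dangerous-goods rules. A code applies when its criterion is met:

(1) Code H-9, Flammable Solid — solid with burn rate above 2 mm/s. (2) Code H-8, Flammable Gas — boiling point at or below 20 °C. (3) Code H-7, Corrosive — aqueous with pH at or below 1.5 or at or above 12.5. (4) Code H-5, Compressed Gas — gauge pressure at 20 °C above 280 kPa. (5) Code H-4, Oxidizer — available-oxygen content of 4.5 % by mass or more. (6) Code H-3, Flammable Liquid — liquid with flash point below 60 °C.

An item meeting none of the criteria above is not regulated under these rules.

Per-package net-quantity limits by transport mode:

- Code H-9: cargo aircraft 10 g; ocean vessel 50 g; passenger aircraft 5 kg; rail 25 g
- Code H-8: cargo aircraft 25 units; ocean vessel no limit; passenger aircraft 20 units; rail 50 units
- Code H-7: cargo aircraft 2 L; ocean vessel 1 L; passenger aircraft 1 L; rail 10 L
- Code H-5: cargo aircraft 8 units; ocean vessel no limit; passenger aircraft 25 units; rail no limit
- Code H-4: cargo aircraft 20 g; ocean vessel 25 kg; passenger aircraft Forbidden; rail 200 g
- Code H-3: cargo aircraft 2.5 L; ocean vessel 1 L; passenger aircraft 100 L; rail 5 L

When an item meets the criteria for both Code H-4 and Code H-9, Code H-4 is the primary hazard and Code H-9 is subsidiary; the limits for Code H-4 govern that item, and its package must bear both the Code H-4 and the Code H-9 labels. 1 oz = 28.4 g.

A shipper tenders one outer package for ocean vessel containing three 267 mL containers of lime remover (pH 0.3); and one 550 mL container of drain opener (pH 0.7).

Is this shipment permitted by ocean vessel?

No

pH 0.3 meets the Code H-7 criterion (Corrosive), so the lime remover is Code H-7.
Drain opener: pH 0.7 ≤ 1.5 → Code H-7 (Corrosive).
Total Code H-7: (three 267 mL containers = 801 mL) + 550 mL = 1.351 L.
1.351 L > 1 L (ocean vessel limit, Code H-7) — over the limit.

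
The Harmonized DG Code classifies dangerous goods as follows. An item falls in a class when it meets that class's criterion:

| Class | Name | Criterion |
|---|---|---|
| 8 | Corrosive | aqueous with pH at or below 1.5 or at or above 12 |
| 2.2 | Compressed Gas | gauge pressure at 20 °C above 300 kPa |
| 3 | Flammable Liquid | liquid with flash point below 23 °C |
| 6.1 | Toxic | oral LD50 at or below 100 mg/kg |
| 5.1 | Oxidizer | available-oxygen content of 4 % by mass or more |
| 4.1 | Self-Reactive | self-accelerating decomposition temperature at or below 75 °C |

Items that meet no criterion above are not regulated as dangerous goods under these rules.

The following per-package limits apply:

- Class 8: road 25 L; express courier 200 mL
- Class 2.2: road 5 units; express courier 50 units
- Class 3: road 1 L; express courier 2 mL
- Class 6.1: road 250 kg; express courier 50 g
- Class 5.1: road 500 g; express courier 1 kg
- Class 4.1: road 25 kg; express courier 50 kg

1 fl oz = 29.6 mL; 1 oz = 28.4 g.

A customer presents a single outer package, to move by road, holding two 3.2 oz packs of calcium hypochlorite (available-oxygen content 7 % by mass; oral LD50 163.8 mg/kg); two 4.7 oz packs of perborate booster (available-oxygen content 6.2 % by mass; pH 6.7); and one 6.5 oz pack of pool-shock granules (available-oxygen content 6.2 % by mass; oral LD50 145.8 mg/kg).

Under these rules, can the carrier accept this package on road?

The calcium hypochlorite has available-oxygen content 7 % by mass, which is ≥ 4 % by mass, so it is Class 5.1 (Oxidizer).
With available-oxygen content 6.2 % by mass (≥ 4 % by mass), the perborate booster falls in Class 5.1.
Available-oxygen content 6.2 % by mass meets the Class 5.1 criterion (Oxidizer), so the pool-shock granules are Class 5.1.
Total Class 5.1: (two 3.2 oz packs = 181.76 g) + (two 4.7 oz packs = 266.96 g) + (one 6.5 oz pack = 184.6 g) = 633.32 g.
633.32 g > 500 g (road limit, Class 5.1) — over the limit.

No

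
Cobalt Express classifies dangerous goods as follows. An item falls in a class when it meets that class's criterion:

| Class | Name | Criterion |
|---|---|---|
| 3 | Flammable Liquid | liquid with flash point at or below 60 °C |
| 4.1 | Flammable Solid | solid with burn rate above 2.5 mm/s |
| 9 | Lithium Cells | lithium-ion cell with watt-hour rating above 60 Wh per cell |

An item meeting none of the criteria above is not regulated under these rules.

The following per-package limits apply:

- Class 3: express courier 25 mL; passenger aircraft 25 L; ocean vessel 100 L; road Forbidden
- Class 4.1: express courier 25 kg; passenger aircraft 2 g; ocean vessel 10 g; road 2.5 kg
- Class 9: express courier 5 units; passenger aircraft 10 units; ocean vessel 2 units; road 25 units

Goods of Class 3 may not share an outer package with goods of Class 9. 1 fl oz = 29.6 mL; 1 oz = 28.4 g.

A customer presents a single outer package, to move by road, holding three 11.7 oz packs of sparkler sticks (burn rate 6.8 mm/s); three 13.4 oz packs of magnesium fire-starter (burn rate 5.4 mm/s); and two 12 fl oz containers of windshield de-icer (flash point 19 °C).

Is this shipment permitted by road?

Sparkler sticks: burn rate 6.8 mm/s > 2.5 mm/s → Class 4.1 (Flammable Solid).
With burn rate 5.4 mm/s (> 2.5 mm/s), the magnesium fire-starter falls in Class 4.1.
With flash point 19 °C (≤ 60 °C), the windshield de-icer falls in Class 3.
Class 4.1 net quantity: (three 11.7 oz packs = 996.84 g) + (three 13.4 oz packs = 1141.68 g) = 2138.52 g.
That is within the Class 4.1 road limit of 2.5 kg.
Class 3 quantity: two 12 fl oz containers = 710.4 mL.
By road, Class 3 is Forbidden regardless of quantity.
The segregation rule (Class 3 with Class 9) does not apply to Class 4.1 with Class 3.

No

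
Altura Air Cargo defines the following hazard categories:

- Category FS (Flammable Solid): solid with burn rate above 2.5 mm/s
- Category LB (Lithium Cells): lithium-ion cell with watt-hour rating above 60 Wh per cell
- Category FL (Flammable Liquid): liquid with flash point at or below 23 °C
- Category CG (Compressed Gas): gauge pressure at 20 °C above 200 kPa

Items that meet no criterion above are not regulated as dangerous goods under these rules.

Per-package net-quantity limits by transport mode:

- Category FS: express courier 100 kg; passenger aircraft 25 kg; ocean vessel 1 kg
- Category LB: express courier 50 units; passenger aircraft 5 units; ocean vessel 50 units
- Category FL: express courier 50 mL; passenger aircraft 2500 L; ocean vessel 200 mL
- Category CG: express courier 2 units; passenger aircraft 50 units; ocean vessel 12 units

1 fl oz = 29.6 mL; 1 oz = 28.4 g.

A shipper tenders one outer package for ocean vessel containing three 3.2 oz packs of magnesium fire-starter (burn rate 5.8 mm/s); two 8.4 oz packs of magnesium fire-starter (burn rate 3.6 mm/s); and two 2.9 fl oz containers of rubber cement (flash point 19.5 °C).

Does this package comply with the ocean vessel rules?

Burn rate 5.8 mm/s meets the Category FS criterion (Flammable Solid), so the magnesium fire-starter is Category FS.
With burn rate 3.6 mm/s (> 2.5 mm/s), the magnesium fire-starter falls in Category FS.
Rubber cement: flash point 19.5 °C ≤ 23 °C → Category FL (Flammable Liquid).
Category FL quantity: two 2.9 fl oz containers = 171.68 mL.
That is within the Category FL ocean vessel limit of 200 mL.
Total Category FS: (three 3.2 oz packs = 272.64 g) + (two 8.4 oz packs = 477.12 g) = 749.76 g.
749.76 g ≤ 1 kg (ocean vessel limit, Category FS) — within limit.
Every hazard category is within its ocean vessel limit and no segregation rule is violated.

Yes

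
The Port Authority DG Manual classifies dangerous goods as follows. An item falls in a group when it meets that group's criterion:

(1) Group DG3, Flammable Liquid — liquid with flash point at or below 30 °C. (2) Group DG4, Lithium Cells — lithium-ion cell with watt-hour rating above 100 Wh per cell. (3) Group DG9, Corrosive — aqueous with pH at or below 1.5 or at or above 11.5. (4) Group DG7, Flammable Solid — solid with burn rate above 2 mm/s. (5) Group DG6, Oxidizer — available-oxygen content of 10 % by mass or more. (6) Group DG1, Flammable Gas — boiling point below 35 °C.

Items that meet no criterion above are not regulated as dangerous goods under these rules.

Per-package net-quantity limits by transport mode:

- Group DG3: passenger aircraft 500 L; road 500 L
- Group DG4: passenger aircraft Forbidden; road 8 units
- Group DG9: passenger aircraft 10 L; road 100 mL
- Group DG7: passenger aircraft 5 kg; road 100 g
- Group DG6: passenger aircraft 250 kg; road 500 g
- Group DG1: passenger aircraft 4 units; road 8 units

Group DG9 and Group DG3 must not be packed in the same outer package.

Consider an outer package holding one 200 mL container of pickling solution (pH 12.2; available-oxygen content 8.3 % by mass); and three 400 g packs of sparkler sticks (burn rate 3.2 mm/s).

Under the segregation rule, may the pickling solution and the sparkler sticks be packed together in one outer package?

Yes

The pickling solution has pH 12.2, which is ≥ 11.5, so it is Group DG9 (Corrosive).
With burn rate 3.2 mm/s (> 2 mm/s), the sparkler sticks fall in Group DG7.
No segregation rule bars Group DG9 with Group DG7.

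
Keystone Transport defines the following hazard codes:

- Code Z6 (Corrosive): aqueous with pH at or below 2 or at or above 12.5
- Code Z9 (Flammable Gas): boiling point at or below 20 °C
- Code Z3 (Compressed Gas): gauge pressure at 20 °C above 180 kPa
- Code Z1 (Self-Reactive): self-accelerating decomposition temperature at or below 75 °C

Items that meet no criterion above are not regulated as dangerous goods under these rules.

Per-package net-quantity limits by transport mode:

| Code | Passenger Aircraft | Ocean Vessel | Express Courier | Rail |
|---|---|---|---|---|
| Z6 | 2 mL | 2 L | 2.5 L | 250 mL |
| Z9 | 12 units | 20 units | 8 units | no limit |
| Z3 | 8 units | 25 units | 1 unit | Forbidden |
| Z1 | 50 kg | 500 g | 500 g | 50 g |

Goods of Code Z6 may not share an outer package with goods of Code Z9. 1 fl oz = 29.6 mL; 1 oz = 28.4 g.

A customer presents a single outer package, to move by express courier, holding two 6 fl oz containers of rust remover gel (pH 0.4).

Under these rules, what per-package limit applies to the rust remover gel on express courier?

Rust remover gel: pH 0.4 ≤ 2 → Code Z6 (Corrosive).
The express courier limit for Code Z6 is 2.5 L.

2.5 L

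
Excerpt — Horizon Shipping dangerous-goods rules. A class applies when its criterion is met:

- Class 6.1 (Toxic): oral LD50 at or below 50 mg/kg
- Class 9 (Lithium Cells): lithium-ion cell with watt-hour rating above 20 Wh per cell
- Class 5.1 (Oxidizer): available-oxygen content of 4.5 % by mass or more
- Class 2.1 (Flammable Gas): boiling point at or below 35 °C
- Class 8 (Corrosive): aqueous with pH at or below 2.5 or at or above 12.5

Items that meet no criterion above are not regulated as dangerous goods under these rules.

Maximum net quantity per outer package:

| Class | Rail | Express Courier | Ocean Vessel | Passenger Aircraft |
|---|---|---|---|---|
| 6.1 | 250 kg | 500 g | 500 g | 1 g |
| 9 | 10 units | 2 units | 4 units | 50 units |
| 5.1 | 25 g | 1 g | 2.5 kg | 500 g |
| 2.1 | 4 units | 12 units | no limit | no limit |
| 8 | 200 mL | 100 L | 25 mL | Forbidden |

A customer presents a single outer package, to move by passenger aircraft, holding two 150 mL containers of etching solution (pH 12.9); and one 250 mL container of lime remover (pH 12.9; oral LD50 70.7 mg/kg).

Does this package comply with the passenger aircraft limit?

No

The etching solution has pH 12.9, which is ≥ 12.5, so it is Class 8 (Corrosive).
Lime remover: pH 12.9 ≥ 12.5 → Class 8 (Corrosive).
Class 8 net quantity: (two 150 mL containers = 300 mL) + 250 mL = 550 mL.
By passenger aircraft, Class 8 is Forbidden regardless of quantity.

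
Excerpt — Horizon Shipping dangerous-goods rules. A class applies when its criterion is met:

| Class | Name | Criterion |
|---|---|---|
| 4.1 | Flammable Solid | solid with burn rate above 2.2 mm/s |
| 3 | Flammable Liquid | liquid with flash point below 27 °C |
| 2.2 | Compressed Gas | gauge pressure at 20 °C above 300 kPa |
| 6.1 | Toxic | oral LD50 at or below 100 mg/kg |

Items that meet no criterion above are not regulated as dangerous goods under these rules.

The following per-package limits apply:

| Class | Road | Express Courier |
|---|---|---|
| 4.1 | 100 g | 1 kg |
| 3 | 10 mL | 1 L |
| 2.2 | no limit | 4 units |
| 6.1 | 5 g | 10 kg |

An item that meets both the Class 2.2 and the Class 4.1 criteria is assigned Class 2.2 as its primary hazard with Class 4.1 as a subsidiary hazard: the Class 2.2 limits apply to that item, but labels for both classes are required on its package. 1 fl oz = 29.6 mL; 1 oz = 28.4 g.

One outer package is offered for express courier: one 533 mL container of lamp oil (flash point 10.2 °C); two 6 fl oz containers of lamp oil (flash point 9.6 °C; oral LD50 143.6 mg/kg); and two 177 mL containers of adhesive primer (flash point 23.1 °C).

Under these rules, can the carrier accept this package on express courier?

With flash point 10.2 °C (< 27 °C), the lamp oil falls in Class 3.
Lamp oil: flash point 9.6 °C < 27 °C → Class 3 (Flammable Liquid).
The adhesive primer has flash point 23.1 °C, which is < 27 °C, so it is Class 3 (Flammable Liquid).
Class 3 net quantity: 533 mL + (two 6 fl oz containers = 355.2 mL) + (two 177 mL containers = 354 mL) = 1242.2 mL.
That exceeds the Class 3 express courier limit of 1 L.

No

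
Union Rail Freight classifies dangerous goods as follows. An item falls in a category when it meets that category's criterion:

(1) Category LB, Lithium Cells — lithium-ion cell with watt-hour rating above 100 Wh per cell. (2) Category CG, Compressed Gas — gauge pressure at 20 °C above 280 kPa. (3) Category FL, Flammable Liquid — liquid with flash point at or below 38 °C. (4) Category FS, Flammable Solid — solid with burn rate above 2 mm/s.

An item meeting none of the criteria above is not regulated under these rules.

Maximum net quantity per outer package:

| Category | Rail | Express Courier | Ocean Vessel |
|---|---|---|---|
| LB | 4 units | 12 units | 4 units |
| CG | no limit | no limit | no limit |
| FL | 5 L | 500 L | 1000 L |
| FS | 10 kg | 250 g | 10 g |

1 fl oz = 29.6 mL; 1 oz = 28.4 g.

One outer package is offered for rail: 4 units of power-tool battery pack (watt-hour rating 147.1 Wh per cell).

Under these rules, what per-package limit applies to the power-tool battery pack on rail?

4 units

With watt-hour rating 147.1 Wh per cell (> 100 Wh per cell), the power-tool battery pack falls in Category LB.
The rail limit for Category LB is 4 units.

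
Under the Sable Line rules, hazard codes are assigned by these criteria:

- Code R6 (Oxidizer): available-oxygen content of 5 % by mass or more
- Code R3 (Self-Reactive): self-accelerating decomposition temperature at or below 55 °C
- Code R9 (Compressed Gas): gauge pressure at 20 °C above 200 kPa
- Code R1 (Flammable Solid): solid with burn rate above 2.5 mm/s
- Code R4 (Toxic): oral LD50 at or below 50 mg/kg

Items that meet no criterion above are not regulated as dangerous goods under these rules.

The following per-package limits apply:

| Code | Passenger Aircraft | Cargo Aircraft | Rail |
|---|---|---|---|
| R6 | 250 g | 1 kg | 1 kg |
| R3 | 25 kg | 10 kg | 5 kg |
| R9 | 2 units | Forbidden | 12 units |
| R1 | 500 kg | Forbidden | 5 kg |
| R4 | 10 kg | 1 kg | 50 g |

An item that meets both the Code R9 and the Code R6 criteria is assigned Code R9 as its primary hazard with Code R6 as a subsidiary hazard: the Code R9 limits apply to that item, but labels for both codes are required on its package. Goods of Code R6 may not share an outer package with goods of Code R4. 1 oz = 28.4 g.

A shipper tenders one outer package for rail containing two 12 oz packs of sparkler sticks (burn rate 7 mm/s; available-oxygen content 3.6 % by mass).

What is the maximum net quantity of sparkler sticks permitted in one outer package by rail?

With burn rate 7 mm/s (> 2.5 mm/s), the sparkler sticks fall in Code R1.
The rail limit for Code R1 is 5 kg.

5 kg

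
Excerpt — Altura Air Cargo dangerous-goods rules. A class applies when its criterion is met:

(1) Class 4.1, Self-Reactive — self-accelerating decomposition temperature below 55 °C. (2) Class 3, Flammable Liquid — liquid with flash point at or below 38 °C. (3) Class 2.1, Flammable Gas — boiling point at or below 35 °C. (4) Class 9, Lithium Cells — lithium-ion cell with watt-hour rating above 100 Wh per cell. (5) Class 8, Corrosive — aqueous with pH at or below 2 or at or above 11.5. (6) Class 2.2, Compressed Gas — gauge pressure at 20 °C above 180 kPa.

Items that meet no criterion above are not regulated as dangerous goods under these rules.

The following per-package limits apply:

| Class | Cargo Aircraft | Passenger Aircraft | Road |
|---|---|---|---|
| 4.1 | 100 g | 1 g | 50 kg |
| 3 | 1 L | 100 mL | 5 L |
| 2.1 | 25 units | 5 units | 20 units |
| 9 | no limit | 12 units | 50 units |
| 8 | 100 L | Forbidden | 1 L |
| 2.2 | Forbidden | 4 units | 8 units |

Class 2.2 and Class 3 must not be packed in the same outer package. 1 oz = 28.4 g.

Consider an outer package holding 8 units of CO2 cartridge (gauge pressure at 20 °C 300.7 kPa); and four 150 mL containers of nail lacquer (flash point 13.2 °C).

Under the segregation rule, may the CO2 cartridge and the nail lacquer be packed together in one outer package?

No

The CO2 cartridge has gauge pressure at 20 °C 300.7 kPa, which is > 180 kPa, so it is Class 2.2 (Compressed Gas).
Flash point 13.2 °C meets the Class 3 criterion (Flammable Liquid), so the nail lacquer is Class 3.
Class 2.2 and Class 3 may not share an outer package.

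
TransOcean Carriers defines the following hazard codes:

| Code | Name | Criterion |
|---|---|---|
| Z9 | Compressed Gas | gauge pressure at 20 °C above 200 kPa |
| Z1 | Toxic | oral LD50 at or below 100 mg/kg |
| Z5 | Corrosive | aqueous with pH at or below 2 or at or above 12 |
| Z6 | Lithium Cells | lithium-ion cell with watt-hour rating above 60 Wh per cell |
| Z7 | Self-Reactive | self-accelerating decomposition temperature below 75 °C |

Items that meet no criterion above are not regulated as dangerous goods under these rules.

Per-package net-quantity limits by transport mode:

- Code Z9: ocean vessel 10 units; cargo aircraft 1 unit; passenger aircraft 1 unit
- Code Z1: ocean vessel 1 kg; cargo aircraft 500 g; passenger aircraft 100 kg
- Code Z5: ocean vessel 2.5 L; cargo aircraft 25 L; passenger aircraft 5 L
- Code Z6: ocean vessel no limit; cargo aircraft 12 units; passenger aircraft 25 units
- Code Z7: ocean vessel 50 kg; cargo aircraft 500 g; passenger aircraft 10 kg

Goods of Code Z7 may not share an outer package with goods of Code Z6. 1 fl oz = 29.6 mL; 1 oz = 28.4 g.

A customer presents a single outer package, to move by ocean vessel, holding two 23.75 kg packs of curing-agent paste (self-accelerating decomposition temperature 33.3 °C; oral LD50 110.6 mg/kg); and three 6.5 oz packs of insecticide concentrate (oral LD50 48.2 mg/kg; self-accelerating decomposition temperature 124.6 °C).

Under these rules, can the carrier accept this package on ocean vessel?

Yes

The curing-agent paste has self-accelerating decomposition temperature 33.3 °C, which is < 75 °C, so it is Code Z7 (Self-Reactive).
Oral LD50 48.2 mg/kg meets the Code Z1 criterion (Toxic), so the insecticide concentrate is Code Z1.
Code Z7 quantity: two 23.75 kg packs = 47.5 kg.
47.5 kg is within the ocean vessel limit of 50 kg for Code Z7.
Code Z1 quantity: three 6.5 oz packs = 553.8 g.
553.8 g is within the ocean vessel limit of 1 kg for Code Z1.
The segregation rule (Code Z7 with Code Z6) does not apply to Code Z7 with Code Z1.
Every hazard code is within its ocean vessel limit and no segregation rule is violated.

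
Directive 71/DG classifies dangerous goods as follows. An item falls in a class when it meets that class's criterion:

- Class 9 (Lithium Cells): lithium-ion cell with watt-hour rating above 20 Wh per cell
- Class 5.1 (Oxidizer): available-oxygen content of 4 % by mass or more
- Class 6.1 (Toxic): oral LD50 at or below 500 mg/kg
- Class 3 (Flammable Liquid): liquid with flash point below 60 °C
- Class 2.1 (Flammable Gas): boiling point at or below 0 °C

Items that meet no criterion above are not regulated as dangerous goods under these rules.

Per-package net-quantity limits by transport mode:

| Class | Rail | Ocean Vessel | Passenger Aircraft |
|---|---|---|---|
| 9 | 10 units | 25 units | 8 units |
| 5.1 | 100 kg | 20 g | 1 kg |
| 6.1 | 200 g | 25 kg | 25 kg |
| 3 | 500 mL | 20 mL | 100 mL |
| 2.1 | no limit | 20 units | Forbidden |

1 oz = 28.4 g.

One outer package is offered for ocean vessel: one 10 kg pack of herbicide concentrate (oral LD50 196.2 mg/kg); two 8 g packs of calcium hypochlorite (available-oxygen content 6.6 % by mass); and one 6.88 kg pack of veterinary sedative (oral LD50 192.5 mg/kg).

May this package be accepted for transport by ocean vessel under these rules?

Oral LD50 196.2 mg/kg meets the Class 6.1 criterion (Toxic), so the herbicide concentrate is Class 6.1.
The calcium hypochlorite has available-oxygen content 6.6 % by mass, which is ≥ 4 % by mass, so it is Class 5.1 (Oxidizer).
With oral LD50 192.5 mg/kg (≤ 500 mg/kg), the veterinary sedative falls in Class 6.1.
Class 5.1 quantity: two 8 g packs = 16 g.
That is within the Class 5.1 ocean vessel limit of 20 g.
Total Class 6.1: 10 kg + 6.88 kg = 16.88 kg.
16.88 kg is within the ocean vessel limit of 25 kg for Class 6.1.
Every hazard class is within its ocean vessel limit and no segregation rule is violated.

Yes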